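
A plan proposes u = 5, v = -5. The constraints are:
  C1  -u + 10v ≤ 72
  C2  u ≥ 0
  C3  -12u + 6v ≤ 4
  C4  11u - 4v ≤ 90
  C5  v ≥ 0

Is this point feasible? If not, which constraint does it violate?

Constraint C5: v = -5, which is not ≥ 0. All other constraints are satisfied.

not feasible — violates C5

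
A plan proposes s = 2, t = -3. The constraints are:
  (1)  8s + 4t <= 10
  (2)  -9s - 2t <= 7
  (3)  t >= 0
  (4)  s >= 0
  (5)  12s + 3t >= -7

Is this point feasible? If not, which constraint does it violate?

Constraint (3): t = -3, which is not ≥ 0. All other constraints are satisfied.

not feasible — violates (3)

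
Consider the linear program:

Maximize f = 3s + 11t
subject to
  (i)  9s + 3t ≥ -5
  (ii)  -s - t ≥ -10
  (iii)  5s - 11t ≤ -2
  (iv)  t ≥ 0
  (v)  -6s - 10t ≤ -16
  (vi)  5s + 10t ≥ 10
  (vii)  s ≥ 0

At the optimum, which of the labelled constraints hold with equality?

Extreme points and f = 3s + 11t:
  (27/4, 13/4) → f = 56
  (0, 10) → f = 110
  (39/29, 23/29) → f = 370/29
  (0, 8/5) → f = 88/5

The maximum is at (0, 10). Substituting into each constraint, equality holds for (ii) and (vii); the remaining constraints have slack.

(ii) and (vii)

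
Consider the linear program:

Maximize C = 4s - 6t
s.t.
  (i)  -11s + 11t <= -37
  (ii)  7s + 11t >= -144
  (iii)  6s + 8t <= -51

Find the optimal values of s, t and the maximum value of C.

s = 591/10, t = -507/10, maximum C = 2703/5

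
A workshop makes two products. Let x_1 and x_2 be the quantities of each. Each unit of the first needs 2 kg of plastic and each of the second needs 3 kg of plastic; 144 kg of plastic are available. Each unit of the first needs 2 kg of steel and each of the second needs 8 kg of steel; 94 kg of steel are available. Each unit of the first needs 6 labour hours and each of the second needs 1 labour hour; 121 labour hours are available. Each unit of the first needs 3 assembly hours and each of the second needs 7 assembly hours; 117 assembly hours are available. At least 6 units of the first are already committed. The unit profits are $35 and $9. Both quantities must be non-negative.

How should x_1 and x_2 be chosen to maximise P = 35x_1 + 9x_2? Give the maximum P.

Corner points and P = 35x_1 + 9x_2:
  (121/6, 0) → P = 4235/6
  (6, 0) → P = 210
  (19, 7) → P = 728
  (6, 41/4) → P = 1209/4

x_1 = 19, x_2 = 7, maximum P = 728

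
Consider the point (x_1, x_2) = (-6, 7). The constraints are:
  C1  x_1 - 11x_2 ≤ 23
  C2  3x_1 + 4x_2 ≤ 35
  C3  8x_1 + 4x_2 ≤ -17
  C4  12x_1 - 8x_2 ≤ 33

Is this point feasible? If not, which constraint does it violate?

C1: -83 ≤ 23 ✓
C2: 10 ≤ 35 ✓
C3: -20 ≤ -17 ✓
C4: -128 ≤ 33 ✓

feasible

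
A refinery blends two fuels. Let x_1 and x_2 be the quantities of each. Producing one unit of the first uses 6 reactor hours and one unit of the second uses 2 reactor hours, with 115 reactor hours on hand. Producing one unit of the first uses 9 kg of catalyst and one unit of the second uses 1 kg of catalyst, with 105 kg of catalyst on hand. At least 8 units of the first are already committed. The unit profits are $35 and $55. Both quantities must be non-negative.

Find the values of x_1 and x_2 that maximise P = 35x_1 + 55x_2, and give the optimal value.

x_1 = 8, x_2 = 33, maximum P = 2095

Feasible corners and P = 35x_1 + 55x_2:
  (35/3, 0) → P = 1225/3
  (8, 0) → P = 280
  (8, 33) → P = 2095

At the optimal vertex, 9x_1 + x_2 = 105 and x_1 = 8.
Solving simultaneously gives x_1 = 8, x_2 = 33.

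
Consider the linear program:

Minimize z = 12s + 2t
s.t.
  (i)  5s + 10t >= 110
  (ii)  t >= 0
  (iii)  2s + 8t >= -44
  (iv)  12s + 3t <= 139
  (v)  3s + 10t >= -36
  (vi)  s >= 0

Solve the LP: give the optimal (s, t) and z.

Extreme points and z = 12s + 2t:
  (212/21, 125/21) → z = 2794/21
  (0, 11) → z = 22
  (0, 139/3) → z = 278/3

At the optimal vertex, 5s + 10t = 110 and s = 0.
Solving simultaneously gives s = 0, t = 11.

s = 0, t = 11, minimum z = 22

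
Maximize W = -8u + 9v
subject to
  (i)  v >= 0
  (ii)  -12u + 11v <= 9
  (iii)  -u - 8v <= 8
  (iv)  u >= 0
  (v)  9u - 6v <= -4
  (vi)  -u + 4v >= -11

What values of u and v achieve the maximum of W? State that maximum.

Vertices and W = -8u + 9v:
  (0, 9/11) → W = 81/11
  (10/27, 11/9) → W = 217/27
  (0, 2/3) → W = 6

The optimum lies where -12u + 11v = 9 and 9u - 6v = -4.
Solving simultaneously gives u = 10/27, v = 11/9.

u = 10/27, v = 11/9, maximum W = 217/27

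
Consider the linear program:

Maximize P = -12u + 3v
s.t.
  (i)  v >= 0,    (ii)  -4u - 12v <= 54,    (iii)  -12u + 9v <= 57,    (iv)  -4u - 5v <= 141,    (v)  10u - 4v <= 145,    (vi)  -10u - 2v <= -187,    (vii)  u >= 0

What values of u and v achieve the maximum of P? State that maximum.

Extreme points and P = -12u + 3v:
  (73/2, 55) → P = -273
  (523/38, 469/19) → P = -1731/19
  (173/10, 7) → P = -933/5

The optimum lies where -12u + 9v = 57 and -10u - 2v = -187.
Solving simultaneously gives u = 523/38, v = 469/19.

u = 523/38, v = 469/19, maximum P = -1731/19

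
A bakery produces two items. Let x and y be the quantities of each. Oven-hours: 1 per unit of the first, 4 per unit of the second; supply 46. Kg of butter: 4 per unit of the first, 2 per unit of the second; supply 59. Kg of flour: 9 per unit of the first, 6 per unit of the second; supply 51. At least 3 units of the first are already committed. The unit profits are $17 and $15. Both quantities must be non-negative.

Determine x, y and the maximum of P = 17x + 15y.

Feasible corners and P = 17x + 15y:
  (17/3, 0) → P = 289/3
  (3, 0) → P = 51
  (3, 4) → P = 111

x = 3, y = 4, maximum P = 111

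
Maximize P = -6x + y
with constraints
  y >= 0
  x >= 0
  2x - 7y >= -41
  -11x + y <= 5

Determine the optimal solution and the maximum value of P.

The feasible region is unbounded (it extends along (7, 2), (1, 0)), but P strictly decreases along every unbounded feasible direction, so there is no improving ray and the maximum is attained at a vertex.

The optimum lies where 2x - 7y = -41 and -11x + y = 5.
Solving simultaneously gives x = 2/25, y = 147/25.

x = 2/25, y = 147/25, maximum P = 27/5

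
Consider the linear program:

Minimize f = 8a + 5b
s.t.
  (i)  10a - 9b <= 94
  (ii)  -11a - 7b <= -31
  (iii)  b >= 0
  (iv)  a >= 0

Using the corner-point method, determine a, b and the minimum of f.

The feasible region is unbounded (it extends along (9, 10), (0, 1)), but f strictly increases along every unbounded feasible direction, so there is no improving ray and the minimum is attained at a vertex.

The binding constraints are -11a - 7b = -31 and a = 0.
Solving simultaneously gives a = 0, b = 31/7.

a = 0, b = 31/7, minimum f = 155/7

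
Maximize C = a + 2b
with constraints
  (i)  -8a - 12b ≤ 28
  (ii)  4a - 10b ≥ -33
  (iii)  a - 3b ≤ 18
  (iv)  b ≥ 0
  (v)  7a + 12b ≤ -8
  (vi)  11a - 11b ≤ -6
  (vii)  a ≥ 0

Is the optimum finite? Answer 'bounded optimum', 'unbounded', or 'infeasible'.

The boundaries -8a - 12b = 28 and 4a - 10b = -33 meet at (-169/32, 19/16), but that point violates a ≥ 0. Every candidate vertex is excluded by some other constraint, so the feasible region is empty.

infeasible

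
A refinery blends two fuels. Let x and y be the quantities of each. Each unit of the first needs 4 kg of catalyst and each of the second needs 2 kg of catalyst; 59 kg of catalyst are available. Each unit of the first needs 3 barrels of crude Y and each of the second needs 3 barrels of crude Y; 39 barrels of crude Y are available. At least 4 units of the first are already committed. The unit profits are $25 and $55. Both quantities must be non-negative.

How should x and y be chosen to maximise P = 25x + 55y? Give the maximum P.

Vertices and P = 25x + 55y:
  (13, 0) → P = 325
  (4, 0) → P = 100
  (4, 9) → P = 595

The optimum lies where 3x + 3y = 39 and x = 4.
Solving simultaneously gives x = 4, y = 9.

x = 4, y = 9, maximum P = 595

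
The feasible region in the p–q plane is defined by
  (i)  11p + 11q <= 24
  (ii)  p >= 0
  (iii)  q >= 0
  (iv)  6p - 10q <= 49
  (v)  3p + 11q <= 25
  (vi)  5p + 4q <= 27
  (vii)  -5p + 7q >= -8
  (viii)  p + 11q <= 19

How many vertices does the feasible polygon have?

Of the 28 pairwise boundary intersections, those satisfying every inequality are:
  (64/33, 8/33)
  (1/2, 37/22)
  (0, 0)
  (0, 19/11)
  (8/5, 0)

5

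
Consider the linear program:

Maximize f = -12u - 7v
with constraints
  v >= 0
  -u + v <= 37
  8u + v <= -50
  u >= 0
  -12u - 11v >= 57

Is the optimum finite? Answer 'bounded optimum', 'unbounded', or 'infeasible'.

infeasible

The boundaries v = 0 and -u + v = 37 meet at (-37, 0), but that point violates u ≥ 0. Every candidate vertex is excluded by some other constraint, so the feasible region is empty.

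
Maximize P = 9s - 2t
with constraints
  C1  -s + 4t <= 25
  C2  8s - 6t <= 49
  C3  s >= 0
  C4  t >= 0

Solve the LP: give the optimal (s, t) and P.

Extreme points and P = 9s - 2t:
  (173/13, 249/26) → P = 1308/13
  (0, 25/4) → P = -25/2
  (49/8, 0) → P = 441/8
  (0, 0) → P = 0

The optimum lies where -s + 4t = 25 and 8s - 6t = 49.
Solving simultaneously gives s = 173/13, t = 249/26.

s = 173/13, t = 249/26, maximum P = 1308/13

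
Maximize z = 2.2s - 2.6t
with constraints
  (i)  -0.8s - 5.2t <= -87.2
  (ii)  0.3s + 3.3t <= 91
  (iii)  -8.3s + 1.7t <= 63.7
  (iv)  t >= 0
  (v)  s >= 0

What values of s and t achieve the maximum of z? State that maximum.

s = 910/3, t = 0, maximum z = 2002/3

At the optimal vertex, 0.3s + 3.3t = 91 and t = 0.
Solving simultaneously gives s = 910/3, t = 0.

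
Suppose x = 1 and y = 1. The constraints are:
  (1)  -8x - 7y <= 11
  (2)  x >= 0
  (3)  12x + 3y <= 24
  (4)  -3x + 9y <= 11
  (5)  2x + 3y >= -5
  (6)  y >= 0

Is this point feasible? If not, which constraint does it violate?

feasible

(1): -15 ≤ 11 ✓
(2): 1 ≥ 0 ✓
(3): 15 ≤ 24 ✓
(4): 6 ≤ 11 ✓
(5): 5 ≥ -5 ✓
(6): 1 ≥ 0 ✓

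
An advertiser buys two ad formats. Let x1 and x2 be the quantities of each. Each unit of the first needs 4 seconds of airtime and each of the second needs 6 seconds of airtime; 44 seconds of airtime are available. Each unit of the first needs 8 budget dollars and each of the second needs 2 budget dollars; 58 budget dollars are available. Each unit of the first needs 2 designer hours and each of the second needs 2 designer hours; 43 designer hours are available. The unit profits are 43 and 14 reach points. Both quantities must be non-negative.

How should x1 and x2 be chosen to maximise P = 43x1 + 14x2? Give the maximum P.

Feasible corners and P = 43x1 + 14x2:
  (0, 0) → P = 0
  (0, 22/3) → P = 308/3
  (29/4, 0) → P = 1247/4
  (13/2, 3) → P = 643/2

The optimum lies where 4x1 + 6x2 = 44 and 8x1 + 2x2 = 58.
Solving simultaneously gives x1 = 13/2, x2 = 3.

x1 = 13/2, x2 = 3, maximum P = 643/2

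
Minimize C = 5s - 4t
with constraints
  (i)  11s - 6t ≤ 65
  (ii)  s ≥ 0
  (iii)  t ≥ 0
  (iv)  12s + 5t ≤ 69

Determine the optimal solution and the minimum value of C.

s = 0, t = 69/5, minimum C = -276/5

Vertices and C = 5s - 4t:
  (0, 0) → C = 0
  (0, 69/5) → C = -276/5
  (23/4, 0) → C = 115/4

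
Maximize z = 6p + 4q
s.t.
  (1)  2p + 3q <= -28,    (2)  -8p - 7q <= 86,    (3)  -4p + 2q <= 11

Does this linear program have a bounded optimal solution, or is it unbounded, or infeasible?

From the feasible point (-89/16, -45/8), moving in the direction (3, -2) keeps every constraint satisfied while z increases without bound.

unbounded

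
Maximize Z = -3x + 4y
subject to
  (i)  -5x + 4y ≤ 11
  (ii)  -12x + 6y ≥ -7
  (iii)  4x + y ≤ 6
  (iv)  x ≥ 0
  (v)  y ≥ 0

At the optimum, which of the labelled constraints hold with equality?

Feasible corners and Z = -3x + 4y:
  (13/21, 74/21) → Z = 257/21
  (0, 11/4) → Z = 11
  (43/36, 11/9) → Z = 47/36
  (7/12, 0) → Z = -7/4
  (0, 0) → Z = 0

The maximum is at (13/21, 74/21). Substituting into each constraint, equality holds for (i) and (iii); the remaining constraints have slack.

(i) and (iii)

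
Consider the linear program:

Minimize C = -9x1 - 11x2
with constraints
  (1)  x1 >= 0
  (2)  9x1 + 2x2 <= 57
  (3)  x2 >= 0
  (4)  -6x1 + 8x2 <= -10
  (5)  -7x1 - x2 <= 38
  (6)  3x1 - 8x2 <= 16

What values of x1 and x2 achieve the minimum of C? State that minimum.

x1 = 17/3, x2 = 3, minimum C = -84

Vertices and C = -9x1 - 11x2:
  (17/3, 3) → C = -84
  (244/39, 9/26) → C = -1563/26
  (5/3, 0) → C = -15
  (16/3, 0) → C = -48

The binding constraints are 9x1 + 2x2 = 57 and -6x1 + 8x2 = -10.
Solving simultaneously gives x1 = 17/3, x2 = 3.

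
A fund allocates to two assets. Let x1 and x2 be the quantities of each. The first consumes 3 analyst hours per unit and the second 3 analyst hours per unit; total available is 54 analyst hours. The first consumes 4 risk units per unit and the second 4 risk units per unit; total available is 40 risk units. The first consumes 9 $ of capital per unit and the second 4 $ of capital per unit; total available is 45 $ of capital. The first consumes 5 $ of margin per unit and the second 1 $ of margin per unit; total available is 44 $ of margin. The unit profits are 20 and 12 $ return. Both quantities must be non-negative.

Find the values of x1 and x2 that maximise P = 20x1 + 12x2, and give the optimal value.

The binding constraints are 4x1 + 4x2 = 40 and 9x1 + 4x2 = 45.
Solving simultaneously gives x1 = 1, x2 = 9.

x1 = 1, x2 = 9, maximum P = 128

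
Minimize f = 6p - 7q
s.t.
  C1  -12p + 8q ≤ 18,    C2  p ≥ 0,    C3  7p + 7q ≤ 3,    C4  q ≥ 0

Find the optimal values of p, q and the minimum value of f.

Extreme points and f = 6p - 7q:
  (0, 3/7) → f = -3
  (0, 0) → f = 0
  (3/7, 0) → f = 18/7

At the optimal vertex, p = 0 and 7p + 7q = 3.
Solving simultaneously gives p = 0, q = 3/7.

p = 0, q = 3/7, minimum f = -3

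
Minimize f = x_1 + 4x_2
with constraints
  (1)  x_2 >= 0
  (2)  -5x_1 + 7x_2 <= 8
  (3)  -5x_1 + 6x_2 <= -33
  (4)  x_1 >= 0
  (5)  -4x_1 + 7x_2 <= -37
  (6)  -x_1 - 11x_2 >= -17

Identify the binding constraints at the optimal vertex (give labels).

(1) and (5)

Corner points and f = x_1 + 4x_2:
  (37/4, 0) → f = 37/4
  (17, 0) → f = 17
  (526/51, 31/51) → f = 650/51

The minimum is at (37/4, 0). Substituting into each constraint, equality holds for (1) and (5); the remaining constraints have slack.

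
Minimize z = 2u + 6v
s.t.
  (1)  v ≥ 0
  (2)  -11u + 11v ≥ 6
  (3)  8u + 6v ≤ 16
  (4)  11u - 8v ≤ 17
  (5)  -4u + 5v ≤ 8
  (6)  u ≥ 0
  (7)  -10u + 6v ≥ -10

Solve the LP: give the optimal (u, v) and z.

u = 0, v = 6/11, minimum z = 36/11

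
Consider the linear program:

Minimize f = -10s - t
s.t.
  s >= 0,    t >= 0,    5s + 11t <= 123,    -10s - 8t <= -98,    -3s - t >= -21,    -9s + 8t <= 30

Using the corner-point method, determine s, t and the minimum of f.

Vertices and f = -10s - t:
  (5, 6) → f = -56
  (68/19, 591/76) → f = -3311/76
  (46/11, 93/11) → f = -553/11

s = 5, t = 6, minimum f = -56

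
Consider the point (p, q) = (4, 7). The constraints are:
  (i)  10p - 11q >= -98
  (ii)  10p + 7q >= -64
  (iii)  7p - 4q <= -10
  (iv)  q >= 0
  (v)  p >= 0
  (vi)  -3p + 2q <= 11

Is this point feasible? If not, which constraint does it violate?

not feasible — violates (iii)

Constraint (iii): 7p - 4q = 0, which is not ≤ -10. All other constraints are satisfied.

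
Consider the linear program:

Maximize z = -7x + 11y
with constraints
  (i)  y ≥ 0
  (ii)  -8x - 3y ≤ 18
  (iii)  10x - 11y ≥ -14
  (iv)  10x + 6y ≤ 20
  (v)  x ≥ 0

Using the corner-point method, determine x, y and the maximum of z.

x = 4/5, y = 2, maximum z = 82/5

Vertices and z = -7x + 11y:
  (2, 0) → z = -14
  (0, 0) → z = 0
  (4/5, 2) → z = 82/5
  (0, 14/11) → z = 14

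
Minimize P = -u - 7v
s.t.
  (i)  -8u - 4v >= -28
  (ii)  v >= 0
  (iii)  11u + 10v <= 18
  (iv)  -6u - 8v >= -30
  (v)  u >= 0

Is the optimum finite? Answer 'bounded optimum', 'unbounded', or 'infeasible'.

bounded optimum

Corner points and P = -u - 7v:
  (18/11, 0) → P = -18/11
  (0, 0) → P = 0
  (0, 9/5) → P = -63/5
The feasible region has finitely many vertices and no improving ray; the minimum is -63/5 at (0, 9/5).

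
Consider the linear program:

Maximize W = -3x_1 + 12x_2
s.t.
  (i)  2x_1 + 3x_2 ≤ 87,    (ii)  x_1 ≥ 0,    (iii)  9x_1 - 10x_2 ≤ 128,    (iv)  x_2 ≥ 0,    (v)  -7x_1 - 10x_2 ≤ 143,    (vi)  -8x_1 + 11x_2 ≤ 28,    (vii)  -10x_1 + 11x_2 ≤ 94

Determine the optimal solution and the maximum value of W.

x_1 = 873/46, x_2 = 376/23, maximum W = 6405/46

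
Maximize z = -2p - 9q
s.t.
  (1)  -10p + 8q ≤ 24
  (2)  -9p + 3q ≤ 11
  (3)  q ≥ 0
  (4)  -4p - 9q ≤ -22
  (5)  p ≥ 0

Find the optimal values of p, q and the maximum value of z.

p = 11/2, q = 0, maximum z = -11

Vertices and z = -2p - 9q:
  (0, 3) → z = -27
  (11/2, 0) → z = -11
  (0, 22/9) → z = -22
The feasible region is unbounded (it extends along (4, 5), (1, 0)), but z strictly decreases along every unbounded feasible direction, so there is no improving ray and the maximum is attained at a vertex.

At the optimal vertex, q = 0 and -4p - 9q = -22.
Solving simultaneously gives p = 11/2, q = 0.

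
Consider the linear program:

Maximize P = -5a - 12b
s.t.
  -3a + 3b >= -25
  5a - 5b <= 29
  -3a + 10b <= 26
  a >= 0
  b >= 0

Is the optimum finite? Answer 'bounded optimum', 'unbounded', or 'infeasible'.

bounded optimum

Corner points and P = -5a - 12b:
  (12, 31/5) → P = -672/5
  (29/5, 0) → P = -29
  (0, 13/5) → P = -156/5
  (0, 0) → P = 0
The feasible region has finitely many vertices and no improving ray; the maximum is 0 at (0, 0).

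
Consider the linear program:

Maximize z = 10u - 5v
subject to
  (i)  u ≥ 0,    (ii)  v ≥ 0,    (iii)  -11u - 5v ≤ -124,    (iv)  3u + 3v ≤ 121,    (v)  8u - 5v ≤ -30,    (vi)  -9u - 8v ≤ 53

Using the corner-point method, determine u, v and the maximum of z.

u = 515/39, v = 1058/39, maximum z = -140/39

Extreme points and z = 10u - 5v:
  (0, 124/5) → z = -124
  (0, 121/3) → z = -605/3
  (94/19, 1322/95) → z = -382/19
  (515/39, 1058/39) → z = -140/39

At the optimal vertex, 3u + 3v = 121 and 8u - 5v = -30.
Solving simultaneously gives u = 515/39, v = 1058/39.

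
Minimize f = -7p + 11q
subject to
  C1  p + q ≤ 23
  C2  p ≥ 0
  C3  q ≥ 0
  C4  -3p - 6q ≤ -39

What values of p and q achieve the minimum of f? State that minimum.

Vertices and f = -7p + 11q:
  (0, 23) → f = 253
  (23, 0) → f = -161
  (0, 13/2) → f = 143/2
  (13, 0) → f = -91

The optimum lies where p + q = 23 and q = 0.
Solving simultaneously gives p = 23, q = 0.

p = 23, q = 0, minimum f = -161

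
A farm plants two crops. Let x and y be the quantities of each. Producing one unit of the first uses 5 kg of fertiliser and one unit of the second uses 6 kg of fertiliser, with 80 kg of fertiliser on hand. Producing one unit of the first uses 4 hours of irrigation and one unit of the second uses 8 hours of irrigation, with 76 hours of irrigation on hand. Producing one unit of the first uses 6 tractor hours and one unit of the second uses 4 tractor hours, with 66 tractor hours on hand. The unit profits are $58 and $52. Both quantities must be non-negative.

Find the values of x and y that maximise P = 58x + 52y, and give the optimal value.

x = 7, y = 6, maximum P = 718

Corner points and P = 58x + 52y:
  (0, 0) → P = 0
  (0, 19/2) → P = 494
  (11, 0) → P = 638
  (7, 6) → P = 718

The optimum lies where 4x + 8y = 76 and 6x + 4y = 66.
Solving simultaneously gives x = 7, y = 6.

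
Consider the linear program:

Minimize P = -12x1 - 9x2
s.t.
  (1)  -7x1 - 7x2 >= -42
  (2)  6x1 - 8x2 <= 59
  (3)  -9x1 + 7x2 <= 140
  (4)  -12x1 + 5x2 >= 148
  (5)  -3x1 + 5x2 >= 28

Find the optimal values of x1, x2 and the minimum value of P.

x1 = -112/13, x2 = 116/13, minimum P = 300/13

Extreme points and P = -12x1 - 9x2:
  (-112/13, 116/13) → P = 300/13
  (-21, -7) → P = 315
  (-40/3, -12/5) → P = 908/5

The optimum lies where -9x1 + 7x2 = 140 and -12x1 + 5x2 = 148.
Solving simultaneously gives x1 = -112/13, x2 = 116/13.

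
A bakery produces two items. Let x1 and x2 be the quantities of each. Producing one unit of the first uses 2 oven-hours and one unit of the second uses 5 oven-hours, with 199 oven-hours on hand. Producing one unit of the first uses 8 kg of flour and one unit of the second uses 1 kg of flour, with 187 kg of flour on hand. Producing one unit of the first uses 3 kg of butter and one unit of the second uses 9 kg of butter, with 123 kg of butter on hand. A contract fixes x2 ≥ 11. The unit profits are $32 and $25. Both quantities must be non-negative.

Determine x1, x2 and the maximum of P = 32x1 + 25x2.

x1 = 8, x2 = 11, maximum P = 531

Extreme points and P = 32x1 + 25x2:
  (0, 41/3) → P = 1025/3
  (0, 11) → P = 275
  (8, 11) → P = 531

The binding constraints are 3x1 + 9x2 = 123 and x2 = 11.
Solving simultaneously gives x1 = 8, x2 = 11.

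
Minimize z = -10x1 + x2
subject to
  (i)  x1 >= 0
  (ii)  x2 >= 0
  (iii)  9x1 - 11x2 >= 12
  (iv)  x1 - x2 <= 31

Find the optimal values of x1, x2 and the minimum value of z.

x1 = 329/2, x2 = 267/2, minimum z = -3023/2

Feasible corners and z = -10x1 + x2:
  (4/3, 0) → z = -40/3
  (31, 0) → z = -310
  (329/2, 267/2) → z = -3023/2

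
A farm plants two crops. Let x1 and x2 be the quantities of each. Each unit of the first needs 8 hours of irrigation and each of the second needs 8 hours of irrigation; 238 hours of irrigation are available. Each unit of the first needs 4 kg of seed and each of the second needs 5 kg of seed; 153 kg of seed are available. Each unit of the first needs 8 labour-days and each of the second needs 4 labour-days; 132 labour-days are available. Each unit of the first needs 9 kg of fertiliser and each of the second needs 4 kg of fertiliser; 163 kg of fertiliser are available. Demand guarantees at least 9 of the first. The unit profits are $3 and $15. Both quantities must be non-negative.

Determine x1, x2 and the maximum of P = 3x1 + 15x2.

x1 = 9, x2 = 15, maximum P = 252

Corner points and P = 3x1 + 15x2:
  (33/2, 0) → P = 99/2
  (9, 0) → P = 27
  (9, 15) → P = 252

The optimum lies where 8x1 + 4x2 = 132 and x1 = 9.
Solving simultaneously gives x1 = 9, x2 = 15.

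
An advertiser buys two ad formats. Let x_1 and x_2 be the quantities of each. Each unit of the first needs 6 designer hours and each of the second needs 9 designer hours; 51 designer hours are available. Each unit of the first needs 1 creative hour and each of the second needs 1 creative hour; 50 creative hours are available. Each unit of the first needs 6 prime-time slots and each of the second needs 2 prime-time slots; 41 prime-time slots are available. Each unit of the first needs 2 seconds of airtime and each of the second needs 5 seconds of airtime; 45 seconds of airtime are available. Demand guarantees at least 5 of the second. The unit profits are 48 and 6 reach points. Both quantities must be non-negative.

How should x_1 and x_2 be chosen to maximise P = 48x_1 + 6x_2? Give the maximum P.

Feasible corners and P = 48x_1 + 6x_2:
  (0, 17/3) → P = 34
  (0, 5) → P = 30
  (1, 5) → P = 78

The optimum lies where 6x_1 + 9x_2 = 51 and x_2 = 5.
Solving simultaneously gives x_1 = 1, x_2 = 5.

x_1 = 1, x_2 = 5, maximum P = 78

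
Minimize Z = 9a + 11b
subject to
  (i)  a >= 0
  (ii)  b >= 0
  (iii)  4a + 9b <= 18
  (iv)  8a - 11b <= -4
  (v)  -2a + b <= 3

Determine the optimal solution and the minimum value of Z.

a = 0, b = 4/11, minimum Z = 4

Vertices and Z = 9a + 11b:
  (0, 2) → Z = 22
  (0, 4/11) → Z = 4
  (81/58, 40/29) → Z = 1609/58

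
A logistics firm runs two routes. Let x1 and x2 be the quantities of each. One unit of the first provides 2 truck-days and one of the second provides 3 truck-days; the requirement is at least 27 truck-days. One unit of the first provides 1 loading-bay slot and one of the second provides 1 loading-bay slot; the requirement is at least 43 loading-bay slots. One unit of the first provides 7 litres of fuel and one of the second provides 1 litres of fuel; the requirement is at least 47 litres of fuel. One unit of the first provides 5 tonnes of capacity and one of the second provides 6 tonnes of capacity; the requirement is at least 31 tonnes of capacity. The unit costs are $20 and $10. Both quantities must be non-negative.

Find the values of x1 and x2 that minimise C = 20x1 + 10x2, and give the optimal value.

Corner points and C = 20x1 + 10x2:
  (0, 47) → C = 470
  (43, 0) → C = 860
  (2/3, 127/3) → C = 1310/3
The feasible region is unbounded (it extends along (0, 1), (1, 0)), but C strictly increases along every unbounded feasible direction, so there is no improving ray and the minimum is attained at a vertex.

x1 = 2/3, x2 = 127/3, minimum C = 1310/3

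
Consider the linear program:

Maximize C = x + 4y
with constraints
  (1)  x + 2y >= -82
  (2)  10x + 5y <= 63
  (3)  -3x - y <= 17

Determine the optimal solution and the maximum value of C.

x = -148/5, y = 359/5, maximum C = 1288/5

Extreme points and C = x + 4y:
  (536/15, -883/15) → C = -2996/15
  (48/5, -229/5) → C = -868/5
  (-148/5, 359/5) → C = 1288/5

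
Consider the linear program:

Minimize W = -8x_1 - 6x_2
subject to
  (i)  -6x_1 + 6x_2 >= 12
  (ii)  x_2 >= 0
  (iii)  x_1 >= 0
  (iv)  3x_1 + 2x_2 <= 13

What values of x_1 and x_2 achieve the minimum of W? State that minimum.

Vertices and W = -8x_1 - 6x_2:
  (0, 2) → W = -12
  (9/5, 19/5) → W = -186/5
  (0, 13/2) → W = -39

x_1 = 0, x_2 = 13/2, minimum W = -39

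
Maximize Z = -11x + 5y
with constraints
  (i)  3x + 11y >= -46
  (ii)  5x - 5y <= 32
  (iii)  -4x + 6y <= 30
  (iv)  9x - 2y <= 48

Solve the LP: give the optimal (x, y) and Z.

Corner points and Z = -11x + 5y:
  (61/35, -163/35) → Z = -1486/35
  (-303/31, -47/31) → Z = 3098/31
  (176/35, -48/35) → Z = -2176/35
  (174/23, 231/23) → Z = -33

At the optimal vertex, 3x + 11y = -46 and -4x + 6y = 30.
Solving simultaneously gives x = -303/31, y = -47/31.

x = -303/31, y = -47/31, maximum Z = 3098/31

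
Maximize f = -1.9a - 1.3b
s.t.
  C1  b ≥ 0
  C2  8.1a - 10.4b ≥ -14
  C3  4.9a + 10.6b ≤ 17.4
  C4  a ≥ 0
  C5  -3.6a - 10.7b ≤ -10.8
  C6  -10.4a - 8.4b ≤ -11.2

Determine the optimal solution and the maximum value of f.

a = 0, b = 4/3, maximum f = -26/15

The binding constraints are a = 0 and -10.4a - 8.4b = -11.2.
Solving simultaneously gives a = 0, b = 4/3.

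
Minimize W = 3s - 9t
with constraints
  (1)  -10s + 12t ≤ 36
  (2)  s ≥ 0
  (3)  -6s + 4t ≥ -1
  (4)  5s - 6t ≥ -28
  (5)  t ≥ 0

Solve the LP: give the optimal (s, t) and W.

s = 39/8, t = 113/16, minimum W = -783/16

Vertices and W = 3s - 9t:
  (0, 3) → W = -27
  (39/8, 113/16) → W = -783/16
  (0, 0) → W = 0
  (1/6, 0) → W = 1/2

The optimum lies where -10s + 12t = 36 and -6s + 4t = -1.
Solving simultaneously gives s = 39/8, t = 113/16.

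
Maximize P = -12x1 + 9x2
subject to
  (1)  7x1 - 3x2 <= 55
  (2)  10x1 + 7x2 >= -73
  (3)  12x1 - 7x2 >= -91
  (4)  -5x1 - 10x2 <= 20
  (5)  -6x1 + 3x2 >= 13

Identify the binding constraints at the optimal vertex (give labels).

(3) and (5)

Corner points and P = -12x1 + 9x2:
  (-210/31, 43/31) → P = 2907/31
  (91/3, 65) → P = 221
  (-38/15, -11/15) → P = 119/5

The maximum is at (91/3, 65). Substituting into each constraint, equality holds for (3) and (5); the remaining constraints have slack.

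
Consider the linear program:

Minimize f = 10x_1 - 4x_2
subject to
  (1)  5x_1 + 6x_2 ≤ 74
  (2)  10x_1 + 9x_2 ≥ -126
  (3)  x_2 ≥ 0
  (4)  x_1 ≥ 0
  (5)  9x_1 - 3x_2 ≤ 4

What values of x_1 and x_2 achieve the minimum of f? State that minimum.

Extreme points and f = 10x_1 - 4x_2:
  (0, 37/3) → f = -148/3
  (82/23, 646/69) → f = -124/69
  (0, 0) → f = 0
  (4/9, 0) → f = 40/9

x_1 = 0, x_2 = 37/3, minimum f = -148/3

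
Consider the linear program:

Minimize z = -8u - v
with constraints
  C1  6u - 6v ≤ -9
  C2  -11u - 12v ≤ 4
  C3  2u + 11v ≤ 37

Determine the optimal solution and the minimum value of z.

u = 41/26, v = 40/13, minimum z = -204/13

Corner points and z = -8u - v:
  (-22/23, 25/46) → z = 327/46
  (41/26, 40/13) → z = -204/13
  (-488/97, 415/97) → z = 3489/97

At the optimal vertex, 6u - 6v = -9 and 2u + 11v = 37.
Solving simultaneously gives u = 41/26, v = 40/13.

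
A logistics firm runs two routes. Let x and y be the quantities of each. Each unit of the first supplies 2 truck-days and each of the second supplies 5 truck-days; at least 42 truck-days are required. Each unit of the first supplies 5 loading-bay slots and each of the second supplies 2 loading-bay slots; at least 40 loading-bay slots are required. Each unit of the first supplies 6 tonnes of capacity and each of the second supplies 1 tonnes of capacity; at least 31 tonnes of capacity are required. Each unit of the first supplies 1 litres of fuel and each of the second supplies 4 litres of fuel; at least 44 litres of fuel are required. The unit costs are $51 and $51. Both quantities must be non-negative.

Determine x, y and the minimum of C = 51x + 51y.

Extreme points and C = 51x + 51y:
  (0, 31) → C = 1581
  (44, 0) → C = 2244
  (22/7, 85/7) → C = 5457/7
  (4, 10) → C = 714
The feasible region is unbounded (it extends along (0, 1), (1, 0)), but C strictly increases along every unbounded feasible direction, so there is no improving ray and the minimum is attained at a vertex.

The binding constraints are 5x + 2y = 40 and x + 4y = 44.
Solving simultaneously gives x = 4, y = 10.

x = 4, y = 10, minimum C = 714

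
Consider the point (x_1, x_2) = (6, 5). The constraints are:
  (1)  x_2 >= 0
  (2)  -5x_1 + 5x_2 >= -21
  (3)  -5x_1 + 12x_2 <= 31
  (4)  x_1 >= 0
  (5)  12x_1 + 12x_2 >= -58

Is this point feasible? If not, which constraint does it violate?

feasible

(1): 5 ≥ 0 ✓
(2): -5 ≥ -21 ✓
(3): 30 ≤ 31 ✓
(4): 6 ≥ 0 ✓
(5): 132 ≥ -58 ✓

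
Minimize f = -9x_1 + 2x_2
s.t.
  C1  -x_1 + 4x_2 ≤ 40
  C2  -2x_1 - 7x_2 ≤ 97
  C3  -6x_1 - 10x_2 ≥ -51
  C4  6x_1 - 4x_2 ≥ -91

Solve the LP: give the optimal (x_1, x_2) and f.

x_1 = 1327/22, x_2 = -342/11, minimum f = -13311/22

Extreme points and f = -9x_1 + 2x_2:
  (-98/17, 291/34) → f = 69
  (-51/5, 149/20) → f = 1067/10
  (1327/22, -342/11) → f = -13311/22
  (-41/2, -8) → f = 337/2

The optimum lies where -2x_1 - 7x_2 = 97 and -6x_1 - 10x_2 = -51.
Solving simultaneously gives x_1 = 1327/22, x_2 = -342/11.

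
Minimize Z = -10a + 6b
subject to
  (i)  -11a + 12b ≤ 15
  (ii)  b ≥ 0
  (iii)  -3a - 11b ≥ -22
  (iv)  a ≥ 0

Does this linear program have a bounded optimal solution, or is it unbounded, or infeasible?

bounded optimum

Vertices and Z = -10a + 6b:
  (99/157, 287/157) → Z = 732/157
  (0, 5/4) → Z = 15/2
  (22/3, 0) → Z = -220/3
  (0, 0) → Z = 0
The feasible region has finitely many vertices and no improving ray; the minimum is -220/3 at (22/3, 0).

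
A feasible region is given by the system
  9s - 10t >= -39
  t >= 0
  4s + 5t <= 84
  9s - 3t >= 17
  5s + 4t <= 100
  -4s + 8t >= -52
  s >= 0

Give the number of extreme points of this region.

Intersecting each pair of boundary lines and keeping only the points that satisfy every inequality leaves:
  (129/17, 912/85)
  (41/9, 8)
  (17/9, 0)
  (13, 0)
  (233/13, 32/13)

5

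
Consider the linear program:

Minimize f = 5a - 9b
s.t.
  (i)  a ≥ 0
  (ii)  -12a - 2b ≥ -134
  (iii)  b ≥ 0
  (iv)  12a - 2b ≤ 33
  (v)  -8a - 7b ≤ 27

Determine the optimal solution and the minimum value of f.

Feasible corners and f = 5a - 9b:
  (0, 67) → f = -603
  (0, 0) → f = 0
  (167/24, 101/4) → f = -4619/24
  (11/4, 0) → f = 55/4

At the optimal vertex, a = 0 and -12a - 2b = -134.
Solving simultaneously gives a = 0, b = 67.

a = 0, b = 67, minimum f = -603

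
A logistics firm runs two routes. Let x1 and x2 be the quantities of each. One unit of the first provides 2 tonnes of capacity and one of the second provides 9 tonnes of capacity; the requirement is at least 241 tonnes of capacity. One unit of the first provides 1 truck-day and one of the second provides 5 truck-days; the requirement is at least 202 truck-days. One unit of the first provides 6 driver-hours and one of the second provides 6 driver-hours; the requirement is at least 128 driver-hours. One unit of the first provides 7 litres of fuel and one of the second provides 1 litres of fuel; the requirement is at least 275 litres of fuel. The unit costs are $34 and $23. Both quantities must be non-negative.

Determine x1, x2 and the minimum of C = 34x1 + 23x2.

x1 = 69/2, x2 = 67/2, minimum C = 3887/2

Extreme points and C = 34x1 + 23x2:
  (0, 275) → C = 6325
  (202, 0) → C = 6868
  (69/2, 67/2) → C = 3887/2
The feasible region is unbounded (it extends along (0, 1), (1, 0)), but C strictly increases along every unbounded feasible direction, so there is no improving ray and the minimum is attained at a vertex.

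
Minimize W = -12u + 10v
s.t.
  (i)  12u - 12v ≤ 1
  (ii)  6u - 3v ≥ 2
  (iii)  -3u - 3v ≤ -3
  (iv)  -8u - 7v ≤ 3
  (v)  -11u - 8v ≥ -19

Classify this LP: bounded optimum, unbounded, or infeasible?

bounded optimum

Corner points and W = -12u + 10v:
  (7/12, 1/2) → W = -2
  (59/57, 217/228) → W = -331/114
  (73/81, 92/81) → W = 44/81
The feasible region has finitely many vertices and no improving ray; the minimum is -331/114 at (59/57, 217/228).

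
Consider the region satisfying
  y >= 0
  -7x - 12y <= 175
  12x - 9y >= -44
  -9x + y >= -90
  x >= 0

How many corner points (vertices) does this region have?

4

Of the 10 pairwise boundary intersections, those satisfying every inequality are:
  (10, 0)
  (0, 0)
  (854/69, 492/23)
  (0, 44/9)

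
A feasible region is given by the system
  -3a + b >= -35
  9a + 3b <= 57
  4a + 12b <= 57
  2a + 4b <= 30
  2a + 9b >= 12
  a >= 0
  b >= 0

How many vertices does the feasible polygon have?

The feasible vertices (each the meet of two boundaries and inside every other half-plane) are:
  (171/32, 95/32)
  (19/3, 0)
  (0, 19/4)
  (0, 4/3)
  (6, 0)

5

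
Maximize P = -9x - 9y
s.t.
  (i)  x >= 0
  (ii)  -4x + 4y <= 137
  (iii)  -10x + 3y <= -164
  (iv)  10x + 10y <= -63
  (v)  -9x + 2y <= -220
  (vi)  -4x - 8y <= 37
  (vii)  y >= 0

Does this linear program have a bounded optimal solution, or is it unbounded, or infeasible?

infeasible

The boundaries -4x + 4y = 137 and -9x + 2y = -220 meet at (577/14, 2113/28), but that point violates 10x + 10y ≤ -63. Every candidate vertex is excluded by some other constraint, so the feasible region is empty.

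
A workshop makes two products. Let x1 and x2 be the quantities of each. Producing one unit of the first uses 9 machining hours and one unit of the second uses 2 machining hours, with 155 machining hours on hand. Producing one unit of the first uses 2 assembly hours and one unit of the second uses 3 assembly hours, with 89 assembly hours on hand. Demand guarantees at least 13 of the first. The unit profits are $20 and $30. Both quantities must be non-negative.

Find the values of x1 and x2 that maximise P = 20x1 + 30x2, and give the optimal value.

x1 = 13, x2 = 19, maximum P = 830

Corner points and P = 20x1 + 30x2:
  (155/9, 0) → P = 3100/9
  (13, 0) → P = 260
  (13, 19) → P = 830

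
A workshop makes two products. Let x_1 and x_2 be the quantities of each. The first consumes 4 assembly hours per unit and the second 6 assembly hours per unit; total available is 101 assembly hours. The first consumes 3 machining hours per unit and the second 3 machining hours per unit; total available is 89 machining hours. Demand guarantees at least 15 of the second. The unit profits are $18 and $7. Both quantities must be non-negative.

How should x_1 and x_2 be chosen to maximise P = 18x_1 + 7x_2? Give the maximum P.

x_1 = 11/4, x_2 = 15, maximum P = 309/2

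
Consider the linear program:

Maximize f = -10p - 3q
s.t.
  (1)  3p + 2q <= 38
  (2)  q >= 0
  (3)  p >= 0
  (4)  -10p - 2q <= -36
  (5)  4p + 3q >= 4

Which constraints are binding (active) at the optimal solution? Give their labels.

Corner points and f = -10p - 3q:
  (38/3, 0) → f = -380/3
  (0, 19) → f = -57
  (18/5, 0) → f = -36
  (0, 18) → f = -54

The maximum is at (18/5, 0). Substituting into each constraint, equality holds for (2) and (4); the remaining constraints have slack.

(2) and (4)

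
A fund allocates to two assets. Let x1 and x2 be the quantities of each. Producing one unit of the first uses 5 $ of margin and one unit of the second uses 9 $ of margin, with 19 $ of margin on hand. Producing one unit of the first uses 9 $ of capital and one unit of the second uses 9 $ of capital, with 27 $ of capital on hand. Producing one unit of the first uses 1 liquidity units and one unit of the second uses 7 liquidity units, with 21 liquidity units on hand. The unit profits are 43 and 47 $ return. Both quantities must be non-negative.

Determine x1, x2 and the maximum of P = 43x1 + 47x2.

Corner points and P = 43x1 + 47x2:
  (0, 0) → P = 0
  (0, 19/9) → P = 893/9
  (3, 0) → P = 129
  (2, 1) → P = 133

x1 = 2, x2 = 1, maximum P = 133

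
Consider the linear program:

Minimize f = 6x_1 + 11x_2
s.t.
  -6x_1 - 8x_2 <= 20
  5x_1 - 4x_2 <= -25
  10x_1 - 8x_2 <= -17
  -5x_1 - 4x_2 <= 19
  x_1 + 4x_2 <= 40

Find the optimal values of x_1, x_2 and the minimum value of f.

At the optimal vertex, -6x_1 - 8x_2 = 20 and 5x_1 - 4x_2 = -25.
Solving simultaneously gives x_1 = -35/8, x_2 = 25/32.

x_1 = -35/8, x_2 = 25/32, minimum f = -565/32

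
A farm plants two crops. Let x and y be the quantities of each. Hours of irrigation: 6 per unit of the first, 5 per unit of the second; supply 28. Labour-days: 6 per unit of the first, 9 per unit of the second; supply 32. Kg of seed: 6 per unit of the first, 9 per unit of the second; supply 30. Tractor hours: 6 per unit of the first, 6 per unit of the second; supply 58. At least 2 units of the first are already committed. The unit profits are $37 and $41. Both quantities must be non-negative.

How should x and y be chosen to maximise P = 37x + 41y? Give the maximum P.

Vertices and P = 37x + 41y:
  (14/3, 0) → P = 518/3
  (2, 0) → P = 74
  (17/4, 1/2) → P = 711/4
  (2, 2) → P = 156

x = 17/4, y = 1/2, maximum P = 711/4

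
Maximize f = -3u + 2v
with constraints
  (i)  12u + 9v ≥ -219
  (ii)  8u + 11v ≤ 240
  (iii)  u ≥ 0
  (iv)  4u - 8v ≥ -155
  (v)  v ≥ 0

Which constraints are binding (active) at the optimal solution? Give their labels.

Feasible corners and f = -3u + 2v:
  (215/108, 550/27) → f = 3755/108
  (30, 0) → f = -90
  (0, 155/8) → f = 155/4
  (0, 0) → f = 0

The maximum is at (0, 155/8). Substituting into each constraint, equality holds for (iii) and (iv); the remaining constraints have slack.

(iii) and (iv)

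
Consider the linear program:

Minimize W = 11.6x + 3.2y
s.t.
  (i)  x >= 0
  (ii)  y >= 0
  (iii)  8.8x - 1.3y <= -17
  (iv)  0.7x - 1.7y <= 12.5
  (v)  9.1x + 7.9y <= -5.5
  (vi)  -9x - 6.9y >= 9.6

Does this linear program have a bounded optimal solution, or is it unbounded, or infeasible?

The boundaries y = 0 and 8.8x - 1.3y = -17 meet at (-85/44, 0), but that point violates x ≥ 0. Every candidate vertex is excluded by some other constraint, so the feasible region is empty.

infeasible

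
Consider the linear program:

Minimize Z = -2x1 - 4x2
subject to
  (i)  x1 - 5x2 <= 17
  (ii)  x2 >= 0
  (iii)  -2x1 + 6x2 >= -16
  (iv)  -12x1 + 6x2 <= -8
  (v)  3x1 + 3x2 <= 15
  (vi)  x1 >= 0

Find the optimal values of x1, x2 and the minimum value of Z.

Vertices and Z = -2x1 - 4x2:
  (2/3, 0) → Z = -4/3
  (5, 0) → Z = -10
  (19/9, 26/9) → Z = -142/9

x1 = 19/9, x2 = 26/9, minimum Z = -142/9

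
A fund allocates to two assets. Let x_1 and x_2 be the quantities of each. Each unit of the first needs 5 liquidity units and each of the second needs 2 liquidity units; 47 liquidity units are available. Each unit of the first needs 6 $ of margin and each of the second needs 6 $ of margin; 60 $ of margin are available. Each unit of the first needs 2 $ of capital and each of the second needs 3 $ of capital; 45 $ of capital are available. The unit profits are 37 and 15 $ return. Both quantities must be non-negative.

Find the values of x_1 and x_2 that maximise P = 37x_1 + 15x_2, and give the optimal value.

Corner points and P = 37x_1 + 15x_2:
  (0, 0) → P = 0
  (0, 10) → P = 150
  (47/5, 0) → P = 1739/5
  (9, 1) → P = 348

x_1 = 9, x_2 = 1, maximum P = 348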